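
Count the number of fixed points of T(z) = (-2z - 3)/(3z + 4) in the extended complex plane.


Step 1: Fixed points satisfy T(z) = z
Step 2: 3z^2 + 6z + 3 = 0
Step 3: Discriminant = 6^2 - 4*3*3 = 0
Step 4: Number of fixed points = 1

1


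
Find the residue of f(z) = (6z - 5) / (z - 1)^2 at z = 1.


Step 1: Pole of order 2 at z = 1
Step 2: Res = lim d/dz [(z - 1)^2 * f(z)] as z -> 1
Step 3: (z - 1)^2 * f(z) = 6z - 5
Step 4: d/dz[6z - 5] = 6

6


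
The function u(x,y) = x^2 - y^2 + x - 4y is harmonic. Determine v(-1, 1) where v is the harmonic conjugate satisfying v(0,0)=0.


Step 1: v_x = -u_y = 2y + 4
Step 2: v_y = u_x = 2x + 1
Step 3: v = 2xy + 4x + y + C
Step 4: v(0,0) = 0 => C = 0
Step 5: v(-1, 1) = -5

-5


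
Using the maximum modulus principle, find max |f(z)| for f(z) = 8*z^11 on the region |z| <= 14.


Step 1: On |z| = 14, |f(z)| = 8 * |z|^11 = 8 * 14^11
Step 2: By maximum modulus principle, maximum is on boundary.
Step 3: Maximum = 8 * 4049565169664 = 32396521357312

32396521357312


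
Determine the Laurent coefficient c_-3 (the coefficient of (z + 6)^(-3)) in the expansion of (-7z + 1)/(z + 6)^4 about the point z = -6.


Step 1: Write the numerator in powers of (z + 6): -7z + 1 = -7(z + 6) + (-7*(-6) + 1) = -7(z + 6) + 43
Step 2: Divide by (z + 6)^4: f(z) = 43(z + 6)^(-4) - 7(z + 6)^(-3)
Step 3: This finite sum is the Laurent series of f about z = -6.
Step 4: Coefficient of (z + 6)^(-3) = coefficient of (z + 6) in the re-centred numerator = -7

-7


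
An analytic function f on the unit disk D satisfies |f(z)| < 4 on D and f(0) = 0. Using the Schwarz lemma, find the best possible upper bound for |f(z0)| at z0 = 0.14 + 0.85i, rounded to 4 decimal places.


Step 1: g = f/4 maps D -> D with g(0) = 0, so by the Schwarz lemma |g(z)| <= |z|, i.e. |f(z)| <= 4|z|; this is sharp (f(z) = 4z).
Step 2: |z0|^2 = 0.14^2 + 0.85^2 = 0.7421
Step 3: |z0| = sqrt(0.7421) = 0.861452
Step 4: Best bound = 4 * |z0| = 4 * 0.861452 = 3.4458

3.4458


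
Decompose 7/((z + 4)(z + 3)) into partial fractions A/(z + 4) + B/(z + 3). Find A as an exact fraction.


Step 1: Multiply both sides by (z + 4) and set z = -4
Step 2: A = 7 / (-4 + 3)
Step 3: A = 7 / (-1)
Step 4: A = -7

-7


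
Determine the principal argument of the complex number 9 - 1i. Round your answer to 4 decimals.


Step 1: z = 9 - 1i
Step 2: arg(z) = atan2(-1, 9)
Step 3: arg(z) = -0.1107

-0.1107


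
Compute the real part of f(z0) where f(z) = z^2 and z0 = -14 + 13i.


Step 1: z0 = -14 + 13i
Step 2: z0^2 = (-14)^2 - 13^2 - 364i
Step 3: real part = 196 - 169 = 27

27


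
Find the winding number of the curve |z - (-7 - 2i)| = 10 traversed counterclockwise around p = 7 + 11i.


Step 1: Center c = (-7, -2), radius = 10
Step 2: |p - c|^2 = 14^2 + 13^2 = 365
Step 3: r^2 = 100
Step 4: |p-c| > r so winding number = 0

0


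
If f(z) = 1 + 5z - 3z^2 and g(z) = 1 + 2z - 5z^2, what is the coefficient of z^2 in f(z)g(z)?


Step 1: z^2 term in f*g comes from: (1)*(-5z^2) + (5z)*(2z) + (-3z^2)*(1)
Step 2: = -5 + 10 - 3
Step 3: = 2

2


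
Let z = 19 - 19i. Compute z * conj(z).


Step 1: conj(z) = 19 + 19i
Step 2: z * conj(z) = 19^2 + (-19)^2
Step 3: = 361 + 361 = 722

722


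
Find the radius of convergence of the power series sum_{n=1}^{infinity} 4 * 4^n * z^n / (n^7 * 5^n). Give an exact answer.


Step 1: General term a_n = 4 * 4^n / (n^7 * 5^n)
Step 2: By the root test, |a_n|^(1/n) = 4^(1/n) * 4 / (n^(7/n) * 5) -> 4/5 as n -> infinity (since 4^(1/n) -> 1 and n^(7/n) -> 1)
Step 3: R = 1/lim|a_n|^(1/n) = 5/4

5/4


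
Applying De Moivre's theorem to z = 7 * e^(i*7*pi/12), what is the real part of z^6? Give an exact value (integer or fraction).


Step 1: By De Moivre's theorem, z^6 = 7^6 * e^(i*6*7*pi/12) = 117649 * (cos(7*pi/2) + i*sin(7*pi/2))
Step 2: |z|^6 = 7^6 = 117649
Step 3: Reduce the angle mod 2*pi: 7*pi/2 - 2*pi = 3*pi/2
Step 4: cos(3*pi/2) = 0
Step 5: Re(z^6) = 117649 * 0 = 0

0


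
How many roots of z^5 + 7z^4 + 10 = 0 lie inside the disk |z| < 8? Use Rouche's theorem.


Step 1: On |z| = 8 the three terms have sizes |z^5| = 8^5 = 32768, |7z^4| = 7*8^4 = 28672, |10| = 10
Step 2: The dominant term is g(z) = z^5; let h(z) = 7z^4 + 10 so f = g + h
Step 3: On |z| = 8: |g| = 32768 and |h| <= 28672 + 10 = 28682
Step 4: Since 32768 > 28682, |h| < |g| on |z| = 8, so by Rouche f has the same number of zeros as g inside |z| < 8
Step 5: g(z) = z^5 has 5 zeros (all at the origin) inside |z| < 8. Answer = 5

5


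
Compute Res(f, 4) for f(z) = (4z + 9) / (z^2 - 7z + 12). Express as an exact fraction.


Step 1: Q(z) = z^2 - 7z + 12 = (z - 4)(z - 3)
Step 2: Q'(z) = 2z - 7
Step 3: Q'(4) = 1, P(4) = 25
Step 4: Res = P(4)/Q'(4) = 25/1 = 25

25


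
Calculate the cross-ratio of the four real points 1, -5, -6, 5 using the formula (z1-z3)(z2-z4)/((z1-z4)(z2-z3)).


Step 1: (z1-z3)(z2-z4) = 7 * (-10) = -70
Step 2: (z1-z4)(z2-z3) = (-4) * 1 = -4
Step 3: Cross-ratio = 70/4 = 35/2

35/2


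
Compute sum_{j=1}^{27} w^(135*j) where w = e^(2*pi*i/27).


Step 1: The sum sum_{j=1}^{n} w^(k*j) equals n if n | k, else 0.
Step 2: Here n = 27, k = 135
Step 3: Does n divide k? 27 | 135 -> True
Step 4: Sum = 27

27


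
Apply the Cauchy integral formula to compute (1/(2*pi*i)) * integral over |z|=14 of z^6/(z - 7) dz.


Step 1: f(z) = z^6, a = 7 is inside |z| = 14
Step 2: By Cauchy integral formula: (1/(2pi*i)) * integral = f(a)
Step 3: f(7) = 7^6 = 117649

117649


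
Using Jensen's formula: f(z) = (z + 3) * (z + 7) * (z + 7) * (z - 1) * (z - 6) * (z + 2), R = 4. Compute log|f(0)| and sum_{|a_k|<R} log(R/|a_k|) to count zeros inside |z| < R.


Jensen's formula: (1/2pi)*integral log|f(Re^it)|dt = log|f(0)| + sum_{|a_k|<R} log(R/|a_k|)
Step 1: f(0) = 3 * 7 * 7 * (-1) * (-6) * 2 = 1764
Step 2: log|f(0)| = log|-3| + log|-7| + log|-7| + log|1| + log|6| + log|-2| = 7.4753
Step 3: Zeros inside |z| < 4: -3, 1, -2
Step 4: Jensen sum = log(4/3) + log(4/1) + log(4/2) = 2.3671
Step 5: n(R) = number of terms in the Jensen sum = count of zeros inside |z| < 4 = 3

3


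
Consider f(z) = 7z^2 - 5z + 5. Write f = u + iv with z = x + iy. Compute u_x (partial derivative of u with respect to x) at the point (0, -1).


Step 1: f(z) = 7(x+iy)^2 - 5(x+iy) + 5
Step 2: u = 7(x^2 - y^2) - 5x + 5
Step 3: u_x = 14x - 5
Step 4: At (0, -1): u_x = 0 - 5 = -5

-5


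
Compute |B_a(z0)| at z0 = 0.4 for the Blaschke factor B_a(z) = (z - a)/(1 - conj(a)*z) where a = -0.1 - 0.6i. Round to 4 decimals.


Step 1: Numerator z0 - a = 0.4 - (-0.1 - 0.6i) = 0.5 + 0.6i
Step 2: Denominator 1 - conj(a)*z0 = 1 - (-0.1 + 0.6i)*0.4 = 1.04 - 0.24i
Step 3: |z0 - a|^2 = 0.5^2 + 0.6^2 = 0.61; |1 - conj(a)*z0|^2 = 1.04^2 + (-0.24)^2 = 1.1392
Step 4: |B_a(0.4)| = sqrt(0.61 / 1.1392) = sqrt(0.535463)
Step 5: = 0.7318

0.7318


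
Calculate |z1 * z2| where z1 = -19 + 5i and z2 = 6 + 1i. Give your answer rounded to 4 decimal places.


Step 1: |z1| = sqrt((-19)^2 + 5^2) = sqrt(386)
Step 2: |z2| = sqrt(6^2 + 1^2) = sqrt(37)
Step 3: |z1*z2| = |z1|*|z2| = sqrt(386) * sqrt(37) = sqrt(386 * 37) = sqrt(14282)
Step 4: = 119.5073

119.5073


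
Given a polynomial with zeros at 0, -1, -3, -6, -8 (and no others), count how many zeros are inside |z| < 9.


Step 1: Check each root:
  z = 0: |0| = 0 < 9
  z = -1: |-1| = 1 < 9
  z = -3: |-3| = 3 < 9
  z = -6: |-6| = 6 < 9
  z = -8: |-8| = 8 < 9
Step 2: Count = 5

5


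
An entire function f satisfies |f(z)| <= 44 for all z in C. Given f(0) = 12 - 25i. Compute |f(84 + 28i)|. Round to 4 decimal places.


Step 1: By Liouville's theorem, a bounded entire function is constant.
Step 2: f(z) = f(0) = 12 - 25i for all z.
Step 3: |f(w)| = |12 - 25i| = sqrt(144 + 625)
Step 4: = 27.7308

27.7308


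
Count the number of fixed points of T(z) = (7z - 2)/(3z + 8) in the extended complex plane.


Step 1: Fixed points satisfy T(z) = z
Step 2: 3z^2 + z + 2 = 0
Step 3: Discriminant = 1^2 - 4*3*2 = -23
Step 4: Number of fixed points = 2

2


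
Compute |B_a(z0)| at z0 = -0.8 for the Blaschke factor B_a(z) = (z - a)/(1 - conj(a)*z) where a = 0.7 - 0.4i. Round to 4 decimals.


Step 1: Numerator z0 - a = -0.8 - (0.7 - 0.4i) = -1.5 + 0.4i
Step 2: Denominator 1 - conj(a)*z0 = 1 - (0.7 + 0.4i)*(-0.8) = 1.56 + 0.32i
Step 3: |z0 - a|^2 = (-1.5)^2 + 0.4^2 = 2.41; |1 - conj(a)*z0|^2 = 1.56^2 + 0.32^2 = 2.536
Step 4: |B_a(-0.8)| = sqrt(2.41 / 2.536) = sqrt(0.950315)
Step 5: = 0.9748

0.9748


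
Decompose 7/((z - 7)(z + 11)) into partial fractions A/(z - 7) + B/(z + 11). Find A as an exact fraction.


Step 1: Multiply both sides by (z - 7) and set z = 7
Step 2: A = 7 / (7 + 11)
Step 3: A = 7 / 18
Step 4: A = 7/18

7/18


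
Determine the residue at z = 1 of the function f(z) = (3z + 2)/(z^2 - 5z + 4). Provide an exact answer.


Step 1: Q(z) = z^2 - 5z + 4 = (z - 1)(z - 4)
Step 2: Q'(z) = 2z - 5
Step 3: Q'(1) = -3, P(1) = 5
Step 4: Res = P(1)/Q'(1) = 5/(-3) = -5/3

-5/3


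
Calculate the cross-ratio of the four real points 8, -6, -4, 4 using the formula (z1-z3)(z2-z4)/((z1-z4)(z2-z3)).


Step 1: (z1-z3)(z2-z4) = 12 * (-10) = -120
Step 2: (z1-z4)(z2-z3) = 4 * (-2) = -8
Step 3: Cross-ratio = 120/8 = 15

15


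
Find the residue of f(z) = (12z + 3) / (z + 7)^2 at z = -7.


Step 1: Pole of order 2 at z = -7
Step 2: Res = lim d/dz [(z + 7)^2 * f(z)] as z -> -7
Step 3: (z + 7)^2 * f(z) = 12z + 3
Step 4: d/dz[12z + 3] = 12

12


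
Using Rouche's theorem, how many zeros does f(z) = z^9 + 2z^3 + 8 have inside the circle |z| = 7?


Step 1: On |z| = 7 the three terms have sizes |z^9| = 7^9 = 40353607, |2z^3| = 2*7^3 = 686, |8| = 8
Step 2: The dominant term is g(z) = z^9; let h(z) = 2z^3 + 8 so f = g + h
Step 3: On |z| = 7: |g| = 40353607 and |h| <= 686 + 8 = 694
Step 4: Since 40353607 > 694, |h| < |g| on |z| = 7, so by Rouche f has the same number of zeros as g inside |z| < 7
Step 5: g(z) = z^9 has 9 zeros (all at the origin) inside |z| < 7. Answer = 9

9


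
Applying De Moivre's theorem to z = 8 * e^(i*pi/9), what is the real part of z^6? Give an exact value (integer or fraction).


Step 1: By De Moivre's theorem, z^6 = 8^6 * e^(i*6*pi/9) = 262144 * (cos(2*pi/3) + i*sin(2*pi/3))
Step 2: |z|^6 = 8^6 = 262144
Step 3: The angle 2*pi/3 already lies in [0, 2*pi)
Step 4: cos(2*pi/3) = -1/2
Step 5: Re(z^6) = 262144 * (-1/2) = -131072

-131072


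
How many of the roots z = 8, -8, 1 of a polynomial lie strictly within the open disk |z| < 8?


Step 1: Check each root:
  z = 8: |8| = 8 >= 8
  z = -8: |-8| = 8 >= 8
  z = 1: |1| = 1 < 8
Step 2: Count = 1

1


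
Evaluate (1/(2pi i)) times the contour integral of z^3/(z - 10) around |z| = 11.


Step 1: f(z) = z^3, a = 10 is inside |z| = 11
Step 2: By Cauchy integral formula: (1/(2pi*i)) * integral = f(a)
Step 3: f(10) = 10^3 = 1000

1000


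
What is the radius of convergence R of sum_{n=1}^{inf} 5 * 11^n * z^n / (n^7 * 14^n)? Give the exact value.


Step 1: General term a_n = 5 * 11^n / (n^7 * 14^n)
Step 2: By the root test, |a_n|^(1/n) = 5^(1/n) * 11 / (n^(7/n) * 14) -> 11/14 as n -> infinity (since 5^(1/n) -> 1 and n^(7/n) -> 1)
Step 3: R = 1/lim|a_n|^(1/n) = 14/11

14/11


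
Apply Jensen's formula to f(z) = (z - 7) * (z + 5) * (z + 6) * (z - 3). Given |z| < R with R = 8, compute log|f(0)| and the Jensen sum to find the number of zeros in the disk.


Jensen's formula: (1/2pi)*integral log|f(Re^it)|dt = log|f(0)| + sum_{|a_k|<R} log(R/|a_k|)
Step 1: f(0) = (-7) * 5 * 6 * (-3) = 630
Step 2: log|f(0)| = log|7| + log|-5| + log|-6| + log|3| = 6.4457
Step 3: Zeros inside |z| < 8: 7, -5, -6, 3
Step 4: Jensen sum = log(8/7) + log(8/5) + log(8/6) + log(8/3) = 1.872
Step 5: n(R) = number of terms in the Jensen sum = count of zeros inside |z| < 8 = 4

4


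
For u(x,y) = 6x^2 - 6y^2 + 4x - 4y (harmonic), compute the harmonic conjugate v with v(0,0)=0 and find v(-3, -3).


Step 1: v_x = -u_y = 12y + 4
Step 2: v_y = u_x = 12x + 4
Step 3: v = 12xy + 4x + 4y + C
Step 4: v(0,0) = 0 => C = 0
Step 5: v(-3, -3) = 84

84


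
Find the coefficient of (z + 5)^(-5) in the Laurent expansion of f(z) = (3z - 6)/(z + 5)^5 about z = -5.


Step 1: Write the numerator in powers of (z + 5): 3z - 6 = 3(z + 5) + (3*(-5) - 6) = 3(z + 5) - 21
Step 2: Divide by (z + 5)^5: f(z) = -21(z + 5)^(-5) + 3(z + 5)^(-4)
Step 3: This finite sum is the Laurent series of f about z = -5.
Step 4: Coefficient of (z + 5)^(-5) = 3*(-5) - 6 = -21

-21


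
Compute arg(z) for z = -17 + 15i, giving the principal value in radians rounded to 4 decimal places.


Step 1: z = -17 + 15i
Step 2: arg(z) = atan2(15, -17)
Step 3: arg(z) = 2.4186

2.4186


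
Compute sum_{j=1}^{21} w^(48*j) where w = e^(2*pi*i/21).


Step 1: The sum sum_{j=1}^{n} w^(k*j) equals n if n | k, else 0.
Step 2: Here n = 21, k = 48
Step 3: Does n divide k? 21 | 48 -> False
Step 4: Sum = 0

0


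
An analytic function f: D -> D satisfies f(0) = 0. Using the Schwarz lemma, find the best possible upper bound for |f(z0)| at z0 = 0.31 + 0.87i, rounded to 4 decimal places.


Step 1: Schwarz lemma: if f: D -> D is analytic with f(0) = 0, then |f(z)| <= |z| for all z in D, and this is sharp (f(z) = z).
Step 2: |z0|^2 = 0.31^2 + 0.87^2 = 0.853
Step 3: |z0| = sqrt(0.853) = 0.92358
Step 4: Best bound = |z0| = 0.9236

0.9236


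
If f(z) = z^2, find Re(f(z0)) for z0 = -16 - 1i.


Step 1: z0 = -16 - 1i
Step 2: z0^2 = (-16)^2 - (-1)^2 + 32i
Step 3: real part = 256 - 1 = 255

255


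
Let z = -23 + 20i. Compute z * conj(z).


Step 1: conj(z) = -23 - 20i
Step 2: z * conj(z) = (-23)^2 + 20^2
Step 3: = 529 + 400 = 929

929


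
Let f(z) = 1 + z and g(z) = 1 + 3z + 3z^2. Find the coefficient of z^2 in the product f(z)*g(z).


Step 1: z^2 term in f*g comes from: (1)*(3z^2) + (z)*(3z) + (0)*(1)
Step 2: = 3 + 3 + 0
Step 3: = 6

6


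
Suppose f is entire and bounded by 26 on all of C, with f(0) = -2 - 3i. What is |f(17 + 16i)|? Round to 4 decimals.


Step 1: By Liouville's theorem, a bounded entire function is constant.
Step 2: f(z) = f(0) = -2 - 3i for all z.
Step 3: |f(w)| = |-2 - 3i| = sqrt(4 + 9)
Step 4: = 3.6056

3.6056


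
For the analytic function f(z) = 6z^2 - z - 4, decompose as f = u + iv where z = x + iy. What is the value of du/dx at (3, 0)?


Step 1: f(z) = 6(x+iy)^2 - (x+iy) - 4
Step 2: u = 6(x^2 - y^2) - x - 4
Step 3: u_x = 12x - 1
Step 4: At (3, 0): u_x = 36 - 1 = 35

35


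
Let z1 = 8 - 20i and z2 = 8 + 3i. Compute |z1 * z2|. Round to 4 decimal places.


Step 1: |z1| = sqrt(8^2 + (-20)^2) = sqrt(464)
Step 2: |z2| = sqrt(8^2 + 3^2) = sqrt(73)
Step 3: |z1*z2| = |z1|*|z2| = sqrt(464) * sqrt(73) = sqrt(464 * 73) = sqrt(33872)
Step 4: = 184.0435

184.0435


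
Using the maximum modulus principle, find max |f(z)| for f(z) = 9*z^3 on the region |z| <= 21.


Step 1: On |z| = 21, |f(z)| = 9 * |z|^3 = 9 * 21^3
Step 2: By maximum modulus principle, maximum is on boundary.
Step 3: Maximum = 9 * 9261 = 83349

83349


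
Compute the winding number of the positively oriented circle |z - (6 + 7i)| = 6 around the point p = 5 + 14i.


Step 1: Center c = (6, 7), radius = 6
Step 2: |p - c|^2 = (-1)^2 + 7^2 = 50
Step 3: r^2 = 36
Step 4: |p-c| > r so winding number = 0

0


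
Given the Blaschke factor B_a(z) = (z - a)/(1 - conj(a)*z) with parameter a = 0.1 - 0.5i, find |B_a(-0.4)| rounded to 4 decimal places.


Step 1: Numerator z0 - a = -0.4 - (0.1 - 0.5i) = -0.5 + 0.5i
Step 2: Denominator 1 - conj(a)*z0 = 1 - (0.1 + 0.5i)*(-0.4) = 1.04 + 0.2i
Step 3: |z0 - a|^2 = (-0.5)^2 + 0.5^2 = 0.5; |1 - conj(a)*z0|^2 = 1.04^2 + 0.2^2 = 1.1216
Step 4: |B_a(-0.4)| = sqrt(0.5 / 1.1216) = sqrt(0.445792)
Step 5: = 0.6677

0.6677


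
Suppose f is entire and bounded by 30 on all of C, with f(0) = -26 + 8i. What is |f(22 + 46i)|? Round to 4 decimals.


Step 1: By Liouville's theorem, a bounded entire function is constant.
Step 2: f(z) = f(0) = -26 + 8i for all z.
Step 3: |f(w)| = |-26 + 8i| = sqrt(676 + 64)
Step 4: = 27.2029

27.2029


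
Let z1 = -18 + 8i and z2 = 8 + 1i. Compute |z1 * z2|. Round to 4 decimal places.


Step 1: |z1| = sqrt((-18)^2 + 8^2) = sqrt(388)
Step 2: |z2| = sqrt(8^2 + 1^2) = sqrt(65)
Step 3: |z1*z2| = |z1|*|z2| = sqrt(388) * sqrt(65) = sqrt(388 * 65) = sqrt(25220)
Step 4: = 158.8081

158.8081


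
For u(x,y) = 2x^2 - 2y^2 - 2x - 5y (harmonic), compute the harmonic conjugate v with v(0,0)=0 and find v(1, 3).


Step 1: v_x = -u_y = 4y + 5
Step 2: v_y = u_x = 4x - 2
Step 3: v = 4xy + 5x - 2y + C
Step 4: v(0,0) = 0 => C = 0
Step 5: v(1, 3) = 11

11


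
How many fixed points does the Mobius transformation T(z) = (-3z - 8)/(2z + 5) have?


Step 1: Fixed points satisfy T(z) = z
Step 2: 2z^2 + 8z + 8 = 0
Step 3: Discriminant = 8^2 - 4*2*8 = 0
Step 4: Number of fixed points = 1

1


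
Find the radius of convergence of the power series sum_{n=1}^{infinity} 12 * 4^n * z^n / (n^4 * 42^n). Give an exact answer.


Step 1: General term a_n = 12 * 4^n / (n^4 * 42^n)
Step 2: By the root test, |a_n|^(1/n) = 12^(1/n) * 4 / (n^(4/n) * 42) -> 4/42 as n -> infinity (since 12^(1/n) -> 1 and n^(4/n) -> 1)
Step 3: R = 1/lim|a_n|^(1/n) = 42/4 = 21/2

21/2


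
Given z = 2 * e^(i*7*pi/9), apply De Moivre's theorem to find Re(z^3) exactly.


Step 1: By De Moivre's theorem, z^3 = 2^3 * e^(i*3*7*pi/9) = 8 * (cos(7*pi/3) + i*sin(7*pi/3))
Step 2: |z|^3 = 2^3 = 8
Step 3: Reduce the angle mod 2*pi: 7*pi/3 - 2*pi = pi/3
Step 4: cos(pi/3) = 1/2
Step 5: Re(z^3) = 8 * 1/2 = 4

4


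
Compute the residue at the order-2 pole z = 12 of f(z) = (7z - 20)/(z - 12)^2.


Step 1: Pole of order 2 at z = 12
Step 2: Res = lim d/dz [(z - 12)^2 * f(z)] as z -> 12
Step 3: (z - 12)^2 * f(z) = 7z - 20
Step 4: d/dz[7z - 20] = 7

7


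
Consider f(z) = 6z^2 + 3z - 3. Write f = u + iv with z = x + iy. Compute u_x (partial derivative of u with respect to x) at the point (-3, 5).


Step 1: f(z) = 6(x+iy)^2 + 3(x+iy) - 3
Step 2: u = 6(x^2 - y^2) + 3x - 3
Step 3: u_x = 12x + 3
Step 4: At (-3, 5): u_x = -36 + 3 = -33

-33


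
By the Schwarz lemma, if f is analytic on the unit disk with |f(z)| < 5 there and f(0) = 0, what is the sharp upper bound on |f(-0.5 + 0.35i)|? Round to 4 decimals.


Step 1: g = f/5 maps D -> D with g(0) = 0, so by the Schwarz lemma |g(z)| <= |z|, i.e. |f(z)| <= 5|z|; this is sharp (f(z) = 5z).
Step 2: |z0|^2 = (-0.5)^2 + 0.35^2 = 0.3725
Step 3: |z0| = sqrt(0.3725) = 0.610328
Step 4: Best bound = 5 * |z0| = 5 * 0.610328 = 3.0516

3.0516


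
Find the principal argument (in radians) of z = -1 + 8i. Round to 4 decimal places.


Step 1: z = -1 + 8i
Step 2: arg(z) = atan2(8, -1)
Step 3: arg(z) = 1.6952

1.6952


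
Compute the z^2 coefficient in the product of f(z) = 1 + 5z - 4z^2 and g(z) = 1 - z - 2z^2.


Step 1: z^2 term in f*g comes from: (1)*(-2z^2) + (5z)*(-z) + (-4z^2)*(1)
Step 2: = -2 - 5 - 4
Step 3: = -11

-11


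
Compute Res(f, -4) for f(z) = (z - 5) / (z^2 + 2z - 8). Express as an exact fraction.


Step 1: Q(z) = z^2 + 2z - 8 = (z + 4)(z - 2)
Step 2: Q'(z) = 2z + 2
Step 3: Q'(-4) = -6, P(-4) = -9
Step 4: Res = P(-4)/Q'(-4) = -9/(-6) = 3/2

3/2


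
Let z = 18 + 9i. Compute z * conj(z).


Step 1: conj(z) = 18 - 9i
Step 2: z * conj(z) = 18^2 + 9^2
Step 3: = 324 + 81 = 405

405


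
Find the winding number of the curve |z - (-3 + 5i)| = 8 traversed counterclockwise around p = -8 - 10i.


Step 1: Center c = (-3, 5), radius = 8
Step 2: |p - c|^2 = (-5)^2 + (-15)^2 = 250
Step 3: r^2 = 64
Step 4: |p-c| > r so winding number = 0

0


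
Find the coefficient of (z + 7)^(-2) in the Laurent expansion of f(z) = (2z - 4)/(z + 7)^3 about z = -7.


Step 1: Write the numerator in powers of (z + 7): 2z - 4 = 2(z + 7) + (2*(-7) - 4) = 2(z + 7) - 18
Step 2: Divide by (z + 7)^3: f(z) = -18(z + 7)^(-3) + 2(z + 7)^(-2)
Step 3: This finite sum is the Laurent series of f about z = -7.
Step 4: Coefficient of (z + 7)^(-2) = coefficient of (z + 7) in the re-centred numerator = 2

2


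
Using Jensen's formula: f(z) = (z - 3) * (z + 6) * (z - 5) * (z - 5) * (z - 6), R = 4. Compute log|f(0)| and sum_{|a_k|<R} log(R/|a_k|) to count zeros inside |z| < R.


Jensen's formula: (1/2pi)*integral log|f(Re^it)|dt = log|f(0)| + sum_{|a_k|<R} log(R/|a_k|)
Step 1: f(0) = (-3) * 6 * (-5) * (-5) * (-6) = 2700
Step 2: log|f(0)| = log|3| + log|-6| + log|5| + log|5| + log|6| = 7.901
Step 3: Zeros inside |z| < 4: 3
Step 4: Jensen sum = log(4/3) = 0.2877
Step 5: n(R) = number of terms in the Jensen sum = count of zeros inside |z| < 4 = 1

1


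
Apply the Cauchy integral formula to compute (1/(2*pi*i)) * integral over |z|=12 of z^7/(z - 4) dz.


Step 1: f(z) = z^7, a = 4 is inside |z| = 12
Step 2: By Cauchy integral formula: (1/(2pi*i)) * integral = f(a)
Step 3: f(4) = 4^7 = 16384

16384


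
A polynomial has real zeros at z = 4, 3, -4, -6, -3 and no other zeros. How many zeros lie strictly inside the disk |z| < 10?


Step 1: Check each root:
  z = 4: |4| = 4 < 10
  z = 3: |3| = 3 < 10
  z = -4: |-4| = 4 < 10
  z = -6: |-6| = 6 < 10
  z = -3: |-3| = 3 < 10
Step 2: Count = 5

5


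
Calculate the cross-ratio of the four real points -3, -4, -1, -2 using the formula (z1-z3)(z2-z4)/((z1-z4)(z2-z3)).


Step 1: (z1-z3)(z2-z4) = (-2) * (-2) = 4
Step 2: (z1-z4)(z2-z3) = (-1) * (-3) = 3
Step 3: Cross-ratio = 4/3 = 4/3

4/3


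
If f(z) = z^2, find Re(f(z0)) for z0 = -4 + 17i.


Step 1: z0 = -4 + 17i
Step 2: z0^2 = (-4)^2 - 17^2 - 136i
Step 3: real part = 16 - 289 = -273

-273


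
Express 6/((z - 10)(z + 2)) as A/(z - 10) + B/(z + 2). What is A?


Step 1: Multiply both sides by (z - 10) and set z = 10
Step 2: A = 6 / (10 + 2)
Step 3: A = 6 / 12
Step 4: A = 1/2

1/2


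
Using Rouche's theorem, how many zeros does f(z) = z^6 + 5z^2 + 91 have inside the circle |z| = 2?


Step 1: On |z| = 2 the three terms have sizes |z^6| = 2^6 = 64, |5z^2| = 5*2^2 = 20, |91| = 91
Step 2: The dominant term is g(z) = 91; let h(z) = z^6 + 5z^2 so f = g + h
Step 3: On |z| = 2: |g| = 91 and |h| <= 64 + 20 = 84
Step 4: Since 91 > 84, |h| < |g| on |z| = 2, so by Rouche f has the same number of zeros as g inside |z| < 2
Step 5: g(z) = 91 is a nonzero constant with no zeros inside |z| < 2. Answer = 0

0


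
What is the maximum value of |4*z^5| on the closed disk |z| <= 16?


Step 1: On |z| = 16, |f(z)| = 4 * |z|^5 = 4 * 16^5
Step 2: By maximum modulus principle, maximum is on boundary.
Step 3: Maximum = 4 * 1048576 = 4194304

4194304


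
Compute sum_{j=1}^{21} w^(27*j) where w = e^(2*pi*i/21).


Step 1: The sum sum_{j=1}^{n} w^(k*j) equals n if n | k, else 0.
Step 2: Here n = 21, k = 27
Step 3: Does n divide k? 21 | 27 -> False
Step 4: Sum = 0

0


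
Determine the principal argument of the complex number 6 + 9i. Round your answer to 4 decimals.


Step 1: z = 6 + 9i
Step 2: arg(z) = atan2(9, 6)
Step 3: arg(z) = 0.9828

0.9828


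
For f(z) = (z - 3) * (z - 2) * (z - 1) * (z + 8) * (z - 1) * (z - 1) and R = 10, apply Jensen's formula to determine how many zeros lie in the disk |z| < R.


Jensen's formula: (1/2pi)*integral log|f(Re^it)|dt = log|f(0)| + sum_{|a_k|<R} log(R/|a_k|)
Step 1: f(0) = (-3) * (-2) * (-1) * 8 * (-1) * (-1) = -48
Step 2: log|f(0)| = log|3| + log|2| + log|1| + log|-8| + log|1| + log|1| = 3.8712
Step 3: Zeros inside |z| < 10: 3, 2, 1, -8, 1, 1
Step 4: Jensen sum = log(10/3) + log(10/2) + log(10/1) + log(10/8) + log(10/1) + log(10/1) = 9.9443
Step 5: n(R) = number of terms in the Jensen sum = count of zeros inside |z| < 10 = 6

6


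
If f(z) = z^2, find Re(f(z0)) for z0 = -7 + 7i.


Step 1: z0 = -7 + 7i
Step 2: z0^2 = (-7)^2 - 7^2 - 98i
Step 3: real part = 49 - 49 = 0

0


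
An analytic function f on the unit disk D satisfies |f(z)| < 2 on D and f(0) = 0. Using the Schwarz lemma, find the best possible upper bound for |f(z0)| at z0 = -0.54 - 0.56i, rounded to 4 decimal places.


Step 1: g = f/2 maps D -> D with g(0) = 0, so by the Schwarz lemma |g(z)| <= |z|, i.e. |f(z)| <= 2|z|; this is sharp (f(z) = 2z).
Step 2: |z0|^2 = (-0.54)^2 + (-0.56)^2 = 0.6052
Step 3: |z0| = sqrt(0.6052) = 0.777946
Step 4: Best bound = 2 * |z0| = 2 * 0.777946 = 1.5559

1.5559


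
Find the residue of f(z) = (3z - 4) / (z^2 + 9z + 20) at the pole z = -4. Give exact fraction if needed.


Step 1: Q(z) = z^2 + 9z + 20 = (z + 4)(z + 5)
Step 2: Q'(z) = 2z + 9
Step 3: Q'(-4) = 1, P(-4) = -16
Step 4: Res = P(-4)/Q'(-4) = -16/1 = -16

-16


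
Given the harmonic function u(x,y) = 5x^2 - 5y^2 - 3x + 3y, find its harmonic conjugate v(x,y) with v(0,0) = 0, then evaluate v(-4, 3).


Step 1: v_x = -u_y = 10y - 3
Step 2: v_y = u_x = 10x - 3
Step 3: v = 10xy - 3x - 3y + C
Step 4: v(0,0) = 0 => C = 0
Step 5: v(-4, 3) = -117

-117


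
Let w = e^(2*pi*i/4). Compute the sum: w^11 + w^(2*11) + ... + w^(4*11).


Step 1: The sum sum_{j=1}^{n} w^(k*j) equals n if n | k, else 0.
Step 2: Here n = 4, k = 11
Step 3: Does n divide k? 4 | 11 -> False
Step 4: Sum = 0

0


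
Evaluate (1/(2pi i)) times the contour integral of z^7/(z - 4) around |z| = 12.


Step 1: f(z) = z^7, a = 4 is inside |z| = 12
Step 2: By Cauchy integral formula: (1/(2pi*i)) * integral = f(a)
Step 3: f(4) = 4^7 = 16384

16384


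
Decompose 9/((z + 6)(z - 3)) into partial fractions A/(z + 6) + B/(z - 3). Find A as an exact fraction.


Step 1: Multiply both sides by (z + 6) and set z = -6
Step 2: A = 9 / (-6 - 3)
Step 3: A = 9 / (-9)
Step 4: A = -1

-1


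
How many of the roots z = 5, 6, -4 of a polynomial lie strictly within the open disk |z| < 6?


Step 1: Check each root:
  z = 5: |5| = 5 < 6
  z = 6: |6| = 6 >= 6
  z = -4: |-4| = 4 < 6
Step 2: Count = 2

2


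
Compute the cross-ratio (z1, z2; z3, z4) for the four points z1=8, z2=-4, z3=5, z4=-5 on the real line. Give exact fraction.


Step 1: (z1-z3)(z2-z4) = 3 * 1 = 3
Step 2: (z1-z4)(z2-z3) = 13 * (-9) = -117
Step 3: Cross-ratio = -3/117 = -1/39

-1/39


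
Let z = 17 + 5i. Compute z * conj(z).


Step 1: conj(z) = 17 - 5i
Step 2: z * conj(z) = 17^2 + 5^2
Step 3: = 289 + 25 = 314

314


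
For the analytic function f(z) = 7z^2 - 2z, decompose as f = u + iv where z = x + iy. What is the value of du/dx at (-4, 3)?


Step 1: f(z) = 7(x+iy)^2 - 2(x+iy) + 0
Step 2: u = 7(x^2 - y^2) - 2x + 0
Step 3: u_x = 14x - 2
Step 4: At (-4, 3): u_x = -56 - 2 = -58

-58


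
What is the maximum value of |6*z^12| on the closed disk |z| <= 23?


Step 1: On |z| = 23, |f(z)| = 6 * |z|^12 = 6 * 23^12
Step 2: By maximum modulus principle, maximum is on boundary.
Step 3: Maximum = 6 * 21914624432020321 = 131487746592121926

131487746592121926


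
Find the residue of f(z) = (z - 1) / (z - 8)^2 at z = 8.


Step 1: Pole of order 2 at z = 8
Step 2: Res = lim d/dz [(z - 8)^2 * f(z)] as z -> 8
Step 3: (z - 8)^2 * f(z) = z - 1
Step 4: d/dz[z - 1] = 1

1


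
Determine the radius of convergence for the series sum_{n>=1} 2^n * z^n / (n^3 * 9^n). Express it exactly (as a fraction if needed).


Step 1: General term a_n = 2^n / (n^3 * 9^n)
Step 2: By the root test, |a_n|^(1/n) = 2 / (n^(3/n) * 9) -> 2/9 as n -> infinity (since n^(3/n) -> 1)
Step 3: R = 1/lim|a_n|^(1/n) = 9/2

9/2


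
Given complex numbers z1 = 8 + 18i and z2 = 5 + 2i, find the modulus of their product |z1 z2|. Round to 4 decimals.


Step 1: |z1| = sqrt(8^2 + 18^2) = sqrt(388)
Step 2: |z2| = sqrt(5^2 + 2^2) = sqrt(29)
Step 3: |z1*z2| = |z1|*|z2| = sqrt(388) * sqrt(29) = sqrt(388 * 29) = sqrt(11252)
Step 4: = 106.0754

106.0754


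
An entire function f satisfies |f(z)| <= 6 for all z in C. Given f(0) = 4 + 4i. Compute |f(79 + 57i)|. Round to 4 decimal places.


Step 1: By Liouville's theorem, a bounded entire function is constant.
Step 2: f(z) = f(0) = 4 + 4i for all z.
Step 3: |f(w)| = |4 + 4i| = sqrt(16 + 16)
Step 4: = 5.6569

5.6569


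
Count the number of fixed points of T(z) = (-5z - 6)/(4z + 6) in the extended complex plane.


Step 1: Fixed points satisfy T(z) = z
Step 2: 4z^2 + 11z + 6 = 0
Step 3: Discriminant = 11^2 - 4*4*6 = 25
Step 4: Number of fixed points = 2

2


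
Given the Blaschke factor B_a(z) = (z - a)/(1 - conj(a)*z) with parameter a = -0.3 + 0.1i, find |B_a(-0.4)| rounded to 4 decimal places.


Step 1: Numerator z0 - a = -0.4 - (-0.3 + 0.1i) = -0.1 - 0.1i
Step 2: Denominator 1 - conj(a)*z0 = 1 - (-0.3 - 0.1i)*(-0.4) = 0.88 - 0.04i
Step 3: |z0 - a|^2 = (-0.1)^2 + (-0.1)^2 = 0.02; |1 - conj(a)*z0|^2 = 0.88^2 + (-0.04)^2 = 0.776
Step 4: |B_a(-0.4)| = sqrt(0.02 / 0.776) = sqrt(0.025773)
Step 5: = 0.1605

0.1605


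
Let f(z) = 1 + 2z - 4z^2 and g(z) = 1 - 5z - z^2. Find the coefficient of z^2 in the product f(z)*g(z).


Step 1: z^2 term in f*g comes from: (1)*(-z^2) + (2z)*(-5z) + (-4z^2)*(1)
Step 2: = -1 - 10 - 4
Step 3: = -15

-15


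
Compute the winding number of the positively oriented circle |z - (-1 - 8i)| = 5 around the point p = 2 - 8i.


Step 1: Center c = (-1, -8), radius = 5
Step 2: |p - c|^2 = 3^2 + 0^2 = 9
Step 3: r^2 = 25
Step 4: |p-c| < r so winding number = 1

1


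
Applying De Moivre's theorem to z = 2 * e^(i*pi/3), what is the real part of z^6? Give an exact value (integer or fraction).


Step 1: By De Moivre's theorem, z^6 = 2^6 * e^(i*6*pi/3) = 64 * (cos(2*pi) + i*sin(2*pi))
Step 2: |z|^6 = 2^6 = 64
Step 3: Reduce the angle mod 2*pi: 2*pi - 2*pi = 0
Step 4: cos(0) = 1
Step 5: Re(z^6) = 64 * 1 = 64

64


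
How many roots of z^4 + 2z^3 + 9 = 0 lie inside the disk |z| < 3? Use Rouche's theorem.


Step 1: On |z| = 3 the three terms have sizes |z^4| = 3^4 = 81, |2z^3| = 2*3^3 = 54, |9| = 9
Step 2: The dominant term is g(z) = z^4; let h(z) = 2z^3 + 9 so f = g + h
Step 3: On |z| = 3: |g| = 81 and |h| <= 54 + 9 = 63
Step 4: Since 81 > 63, |h| < |g| on |z| = 3, so by Rouche f has the same number of zeros as g inside |z| < 3
Step 5: g(z) = z^4 has 4 zeros (all at the origin) inside |z| < 3. Answer = 4

4


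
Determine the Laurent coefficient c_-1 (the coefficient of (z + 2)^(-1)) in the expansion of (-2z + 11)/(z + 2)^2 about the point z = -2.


Step 1: Write the numerator in powers of (z + 2): -2z + 11 = -2(z + 2) + (-2*(-2) + 11) = -2(z + 2) + 15
Step 2: Divide by (z + 2)^2: f(z) = 15(z + 2)^(-2) - 2(z + 2)^(-1)
Step 3: This finite sum is the Laurent series of f about z = -2.
Step 4: Coefficient of (z + 2)^(-1) = coefficient of (z + 2) in the re-centred numerator = -2

-2


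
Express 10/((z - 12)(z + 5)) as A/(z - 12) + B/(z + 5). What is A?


Step 1: Multiply both sides by (z - 12) and set z = 12
Step 2: A = 10 / (12 + 5)
Step 3: A = 10 / 17
Step 4: A = 10/17

10/17


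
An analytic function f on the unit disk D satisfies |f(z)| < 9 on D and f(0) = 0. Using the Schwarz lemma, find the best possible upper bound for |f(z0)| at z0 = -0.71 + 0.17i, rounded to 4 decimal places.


Step 1: g = f/9 maps D -> D with g(0) = 0, so by the Schwarz lemma |g(z)| <= |z|, i.e. |f(z)| <= 9|z|; this is sharp (f(z) = 9z).
Step 2: |z0|^2 = (-0.71)^2 + 0.17^2 = 0.533
Step 3: |z0| = sqrt(0.533) = 0.730068
Step 4: Best bound = 9 * |z0| = 9 * 0.730068 = 6.5706

6.5706


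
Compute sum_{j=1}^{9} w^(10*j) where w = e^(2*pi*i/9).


Step 1: The sum sum_{j=1}^{n} w^(k*j) equals n if n | k, else 0.
Step 2: Here n = 9, k = 10
Step 3: Does n divide k? 9 | 10 -> False
Step 4: Sum = 0

0


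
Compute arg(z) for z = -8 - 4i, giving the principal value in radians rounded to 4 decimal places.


Step 1: z = -8 - 4i
Step 2: arg(z) = atan2(-4, -8)
Step 3: arg(z) = -2.6779

-2.6779


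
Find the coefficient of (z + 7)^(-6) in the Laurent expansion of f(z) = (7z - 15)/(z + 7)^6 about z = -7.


Step 1: Write the numerator in powers of (z + 7): 7z - 15 = 7(z + 7) + (7*(-7) - 15) = 7(z + 7) - 64
Step 2: Divide by (z + 7)^6: f(z) = -64(z + 7)^(-6) + 7(z + 7)^(-5)
Step 3: This finite sum is the Laurent series of f about z = -7.
Step 4: Coefficient of (z + 7)^(-6) = 7*(-7) - 15 = -64

-64


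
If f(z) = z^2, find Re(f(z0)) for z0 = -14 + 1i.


Step 1: z0 = -14 + 1i
Step 2: z0^2 = (-14)^2 - 1^2 - 28i
Step 3: real part = 196 - 1 = 195

195


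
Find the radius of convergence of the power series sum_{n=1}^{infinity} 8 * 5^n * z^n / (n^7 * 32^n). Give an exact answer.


Step 1: General term a_n = 8 * 5^n / (n^7 * 32^n)
Step 2: By the root test, |a_n|^(1/n) = 8^(1/n) * 5 / (n^(7/n) * 32) -> 5/32 as n -> infinity (since 8^(1/n) -> 1 and n^(7/n) -> 1)
Step 3: R = 1/lim|a_n|^(1/n) = 32/5

32/5


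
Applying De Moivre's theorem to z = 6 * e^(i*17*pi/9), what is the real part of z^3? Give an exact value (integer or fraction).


Step 1: By De Moivre's theorem, z^3 = 6^3 * e^(i*3*17*pi/9) = 216 * (cos(17*pi/3) + i*sin(17*pi/3))
Step 2: |z|^3 = 6^3 = 216
Step 3: Reduce the angle mod 2*pi: 17*pi/3 - 4*pi = 5*pi/3
Step 4: cos(5*pi/3) = 1/2
Step 5: Re(z^3) = 216 * 1/2 = 108

108


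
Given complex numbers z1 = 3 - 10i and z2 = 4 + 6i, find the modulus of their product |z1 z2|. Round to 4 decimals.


Step 1: |z1| = sqrt(3^2 + (-10)^2) = sqrt(109)
Step 2: |z2| = sqrt(4^2 + 6^2) = sqrt(52)
Step 3: |z1*z2| = |z1|*|z2| = sqrt(109) * sqrt(52) = sqrt(109 * 52) = sqrt(5668)
Step 4: = 75.2861

75.2861


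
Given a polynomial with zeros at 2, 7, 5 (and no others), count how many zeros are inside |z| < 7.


Step 1: Check each root:
  z = 2: |2| = 2 < 7
  z = 7: |7| = 7 >= 7
  z = 5: |5| = 5 < 7
Step 2: Count = 2

2


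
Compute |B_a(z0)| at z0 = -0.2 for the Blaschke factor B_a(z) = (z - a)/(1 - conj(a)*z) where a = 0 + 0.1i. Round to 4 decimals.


Step 1: Numerator z0 - a = -0.2 - (0 + 0.1i) = -0.2 - 0.1i
Step 2: Denominator 1 - conj(a)*z0 = 1 - (0 - 0.1i)*(-0.2) = 1 - 0.02i
Step 3: |z0 - a|^2 = (-0.2)^2 + (-0.1)^2 = 0.05; |1 - conj(a)*z0|^2 = 1^2 + (-0.02)^2 = 1.0004
Step 4: |B_a(-0.2)| = sqrt(0.05 / 1.0004) = sqrt(0.04998)
Step 5: = 0.2236

0.2236


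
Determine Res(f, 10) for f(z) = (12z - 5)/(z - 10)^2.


Step 1: Pole of order 2 at z = 10
Step 2: Res = lim d/dz [(z - 10)^2 * f(z)] as z -> 10
Step 3: (z - 10)^2 * f(z) = 12z - 5
Step 4: d/dz[12z - 5] = 12

12


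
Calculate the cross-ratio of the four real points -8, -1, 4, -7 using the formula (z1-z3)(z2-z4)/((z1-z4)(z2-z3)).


Step 1: (z1-z3)(z2-z4) = (-12) * 6 = -72
Step 2: (z1-z4)(z2-z3) = (-1) * (-5) = 5
Step 3: Cross-ratio = -72/5 = -72/5

-72/5


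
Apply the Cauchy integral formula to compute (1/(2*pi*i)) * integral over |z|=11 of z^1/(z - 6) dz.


Step 1: f(z) = z^1, a = 6 is inside |z| = 11
Step 2: By Cauchy integral formula: (1/(2pi*i)) * integral = f(a)
Step 3: f(6) = 6^1 = 6

6


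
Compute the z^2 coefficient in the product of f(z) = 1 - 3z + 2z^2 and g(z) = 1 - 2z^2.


Step 1: z^2 term in f*g comes from: (1)*(-2z^2) + (-3z)*(0) + (2z^2)*(1)
Step 2: = -2 + 0 + 2
Step 3: = 0

0


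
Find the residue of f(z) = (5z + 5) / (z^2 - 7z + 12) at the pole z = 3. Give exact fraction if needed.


Step 1: Q(z) = z^2 - 7z + 12 = (z - 3)(z - 4)
Step 2: Q'(z) = 2z - 7
Step 3: Q'(3) = -1, P(3) = 20
Step 4: Res = P(3)/Q'(3) = 20/(-1) = -20

-20


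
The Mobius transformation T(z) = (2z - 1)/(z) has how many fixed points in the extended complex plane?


Step 1: Fixed points satisfy T(z) = z
Step 2: z^2 - 2z + 1 = 0
Step 3: Discriminant = (-2)^2 - 4*1*1 = 0
Step 4: Number of fixed points = 1

1


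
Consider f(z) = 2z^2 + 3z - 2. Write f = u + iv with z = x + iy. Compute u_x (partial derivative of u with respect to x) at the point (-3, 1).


Step 1: f(z) = 2(x+iy)^2 + 3(x+iy) - 2
Step 2: u = 2(x^2 - y^2) + 3x - 2
Step 3: u_x = 4x + 3
Step 4: At (-3, 1): u_x = -12 + 3 = -9

-9


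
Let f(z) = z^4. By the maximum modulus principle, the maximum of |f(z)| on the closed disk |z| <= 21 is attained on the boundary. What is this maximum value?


Step 1: On |z| = 21, |f(z)| = |z|^4 = 21^4
Step 2: By maximum modulus principle, maximum is on boundary.
Step 3: Maximum = 194481 = 194481

194481


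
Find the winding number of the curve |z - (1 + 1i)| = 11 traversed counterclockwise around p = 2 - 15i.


Step 1: Center c = (1, 1), radius = 11
Step 2: |p - c|^2 = 1^2 + (-16)^2 = 257
Step 3: r^2 = 121
Step 4: |p-c| > r so winding number = 0

0


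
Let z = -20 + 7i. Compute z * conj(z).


Step 1: conj(z) = -20 - 7i
Step 2: z * conj(z) = (-20)^2 + 7^2
Step 3: = 400 + 49 = 449

449


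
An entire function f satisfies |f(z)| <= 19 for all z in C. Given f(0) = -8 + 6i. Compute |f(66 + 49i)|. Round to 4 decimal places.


Step 1: By Liouville's theorem, a bounded entire function is constant.
Step 2: f(z) = f(0) = -8 + 6i for all z.
Step 3: |f(w)| = |-8 + 6i| = sqrt(64 + 36)
Step 4: = 10.0

10.0


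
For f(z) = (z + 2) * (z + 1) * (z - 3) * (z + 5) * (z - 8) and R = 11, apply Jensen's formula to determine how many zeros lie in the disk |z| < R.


Jensen's formula: (1/2pi)*integral log|f(Re^it)|dt = log|f(0)| + sum_{|a_k|<R} log(R/|a_k|)
Step 1: f(0) = 2 * 1 * (-3) * 5 * (-8) = 240
Step 2: log|f(0)| = log|-2| + log|-1| + log|3| + log|-5| + log|8| = 5.4806
Step 3: Zeros inside |z| < 11: -2, -1, 3, -5, 8
Step 4: Jensen sum = log(11/2) + log(11/1) + log(11/3) + log(11/5) + log(11/8) = 6.5088
Step 5: n(R) = number of terms in the Jensen sum = count of zeros inside |z| < 11 = 5

5


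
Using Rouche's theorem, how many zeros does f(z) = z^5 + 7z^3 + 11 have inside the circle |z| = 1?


Step 1: On |z| = 1 the three terms have sizes |z^5| = 1^5 = 1, |7z^3| = 7*1^3 = 7, |11| = 11
Step 2: The dominant term is g(z) = 11; let h(z) = z^5 + 7z^3 so f = g + h
Step 3: On |z| = 1: |g| = 11 and |h| <= 1 + 7 = 8
Step 4: Since 11 > 8, |h| < |g| on |z| = 1, so by Rouche f has the same number of zeros as g inside |z| < 1
Step 5: g(z) = 11 is a nonzero constant with no zeros inside |z| < 1. Answer = 0

0


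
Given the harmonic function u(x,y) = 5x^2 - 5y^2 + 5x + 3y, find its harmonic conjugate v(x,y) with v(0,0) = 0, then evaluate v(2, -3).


Step 1: v_x = -u_y = 10y - 3
Step 2: v_y = u_x = 10x + 5
Step 3: v = 10xy - 3x + 5y + C
Step 4: v(0,0) = 0 => C = 0
Step 5: v(2, -3) = -81

-81


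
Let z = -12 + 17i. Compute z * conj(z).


Step 1: conj(z) = -12 - 17i
Step 2: z * conj(z) = (-12)^2 + 17^2
Step 3: = 144 + 289 = 433

433


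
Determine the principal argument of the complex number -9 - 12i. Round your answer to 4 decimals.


Step 1: z = -9 - 12i
Step 2: arg(z) = atan2(-12, -9)
Step 3: arg(z) = -2.2143

-2.2143


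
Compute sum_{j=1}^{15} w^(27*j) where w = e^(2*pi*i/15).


Step 1: The sum sum_{j=1}^{n} w^(k*j) equals n if n | k, else 0.
Step 2: Here n = 15, k = 27
Step 3: Does n divide k? 15 | 27 -> False
Step 4: Sum = 0

0


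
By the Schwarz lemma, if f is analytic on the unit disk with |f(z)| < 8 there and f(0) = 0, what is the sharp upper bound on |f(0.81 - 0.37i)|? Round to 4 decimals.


Step 1: g = f/8 maps D -> D with g(0) = 0, so by the Schwarz lemma |g(z)| <= |z|, i.e. |f(z)| <= 8|z|; this is sharp (f(z) = 8z).
Step 2: |z0|^2 = 0.81^2 + (-0.37)^2 = 0.793
Step 3: |z0| = sqrt(0.793) = 0.890505
Step 4: Best bound = 8 * |z0| = 8 * 0.890505 = 7.124

7.124


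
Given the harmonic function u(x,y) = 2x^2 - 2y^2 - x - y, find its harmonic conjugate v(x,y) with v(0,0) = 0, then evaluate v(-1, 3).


Step 1: v_x = -u_y = 4y + 1
Step 2: v_y = u_x = 4x - 1
Step 3: v = 4xy + x - y + C
Step 4: v(0,0) = 0 => C = 0
Step 5: v(-1, 3) = -16

-16


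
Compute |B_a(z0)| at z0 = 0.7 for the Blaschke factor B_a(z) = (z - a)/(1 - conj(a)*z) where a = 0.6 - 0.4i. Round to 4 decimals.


Step 1: Numerator z0 - a = 0.7 - (0.6 - 0.4i) = 0.1 + 0.4i
Step 2: Denominator 1 - conj(a)*z0 = 1 - (0.6 + 0.4i)*0.7 = 0.58 - 0.28i
Step 3: |z0 - a|^2 = 0.1^2 + 0.4^2 = 0.17; |1 - conj(a)*z0|^2 = 0.58^2 + (-0.28)^2 = 0.4148
Step 4: |B_a(0.7)| = sqrt(0.17 / 0.4148) = sqrt(0.409836)
Step 5: = 0.6402

0.6402


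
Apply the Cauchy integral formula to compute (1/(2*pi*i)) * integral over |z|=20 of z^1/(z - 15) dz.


Step 1: f(z) = z^1, a = 15 is inside |z| = 20
Step 2: By Cauchy integral formula: (1/(2pi*i)) * integral = f(a)
Step 3: f(15) = 15^1 = 15

15
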